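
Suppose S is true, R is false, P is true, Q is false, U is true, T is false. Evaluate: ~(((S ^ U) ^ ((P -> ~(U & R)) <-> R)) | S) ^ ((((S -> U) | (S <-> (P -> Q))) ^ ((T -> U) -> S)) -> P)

1

S ^ U = 1 ^ 1 = 0
U & R = 1 & 0 = 0
~(U & R) = ~0 = 1
P -> ~(U & R) = 1 -> 1 = 1
(P -> ~(U & R)) <-> R = 1 <-> 0 = 0
(S ^ U) ^ ((P -> ~(U & R)) <-> R) = 0 ^ 0 = 0
((S ^ U) ^ ((P -> ~(U & R)) <-> R)) | S = 0 | 1 = 1
~(((S ^ U) ^ ((P -> ~(U & R)) <-> R)) | S) = ~1 = 0
S -> U = 1 -> 1 = 1
P -> Q = 1 -> 0 = 0
S <-> (P -> Q) = 1 <-> 0 = 0
(S -> U) | (S <-> (P -> Q)) = 1 | 0 = 1
T -> U = 0 -> 1 = 1
(T -> U) -> S = 1 -> 1 = 1
((S -> U) | (S <-> (P -> Q))) ^ ((T -> U) -> S) = 1 ^ 1 = 0
(((S -> U) | (S <-> (P -> Q))) ^ ((T -> U) -> S)) -> P = 0 -> 1 = 1
~(((S ^ U) ^ ((P -> ~(U & R)) <-> R)) | S) ^ ((((S -> U) | (S <-> (P -> Q))) ^ ((T -> U) -> S)) -> P) = 0 ^ 1 = 1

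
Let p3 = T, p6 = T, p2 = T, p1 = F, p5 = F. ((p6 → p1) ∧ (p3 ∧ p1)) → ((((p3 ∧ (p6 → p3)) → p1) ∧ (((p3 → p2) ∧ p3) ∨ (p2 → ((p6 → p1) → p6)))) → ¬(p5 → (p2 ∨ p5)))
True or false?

Substituting p3=T, p6=T, p2=T, p1=F, p5=F:
p6 → p1 = T → F = F
p3 ∧ p1 = T ∧ F = F
(p6 → p1) ∧ (p3 ∧ p1) = F ∧ F = F
p6 → p3 = T → T = T
p3 ∧ (p6 → p3) = T ∧ T = T
(p3 ∧ (p6 → p3)) → p1 = T → F = F
p3 → p2 = T → T = T
(p3 → p2) ∧ p3 = T ∧ T = T
p6 → p1 = T → F = F
(p6 → p1) → p6 = F → T = T
p2 → ((p6 → p1) → p6) = T → T = T
((p3 → p2) ∧ p3) ∨ (p2 → ((p6 → p1) → p6)) = T ∨ T = T
((p3 ∧ (p6 → p3)) → p1) ∧ (((p3 → p2) ∧ p3) ∨ (p2 → ((p6 → p1) → p6))) = F ∧ T = F
p2 ∨ p5 = T ∨ F = T
p5 → (p2 ∨ p5) = F → T = T
¬(p5 → (p2 ∨ p5)) = ¬T = F
(((p3 ∧ (p6 → p3)) → p1) ∧ (((p3 → p2) ∧ p3) ∨ (p2 → ((p6 → p1) → p6)))) → ¬(p5 → (p2 ∨ p5)) = F → F = T
((p6 → p1) ∧ (p3 ∧ p1)) → ((((p3 ∧ (p6 → p3)) → p1) ∧ (((p3 → p2) ∧ p3) ∨ (p2 → ((p6 → p1) → p6)))) → ¬(p5 → (p2 ∨ p5))) = F → T = T

T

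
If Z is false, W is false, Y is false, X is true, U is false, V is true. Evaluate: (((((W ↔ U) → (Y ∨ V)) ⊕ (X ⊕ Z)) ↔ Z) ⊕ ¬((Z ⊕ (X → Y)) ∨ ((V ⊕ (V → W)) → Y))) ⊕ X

True

W ↔ U = False ↔ False = True
Y ∨ V = False ∨ True = True
(W ↔ U) → (Y ∨ V) = True → True = True
X ⊕ Z = True ⊕ False = True
((W ↔ U) → (Y ∨ V)) ⊕ (X ⊕ Z) = True ⊕ True = False
(((W ↔ U) → (Y ∨ V)) ⊕ (X ⊕ Z)) ↔ Z = False ↔ False = True
X → Y = True → False = False
Z ⊕ (X → Y) = False ⊕ False = False
V → W = True → False = False
V ⊕ (V → W) = True ⊕ False = True
(V ⊕ (V → W)) → Y = True → False = False
(Z ⊕ (X → Y)) ∨ ((V ⊕ (V → W)) → Y) = False ∨ False = False
¬((Z ⊕ (X → Y)) ∨ ((V ⊕ (V → W)) → Y)) = ¬False = True
((((W ↔ U) → (Y ∨ V)) ⊕ (X ⊕ Z)) ↔ Z) ⊕ ¬((Z ⊕ (X → Y)) ∨ ((V ⊕ (V → W)) → Y)) = True ⊕ True = False
(((((W ↔ U) → (Y ∨ V)) ⊕ (X ⊕ Z)) ↔ Z) ⊕ ¬((Z ⊕ (X → Y)) ∨ ((V ⊕ (V → W)) → Y))) ⊕ X = False ⊕ True = True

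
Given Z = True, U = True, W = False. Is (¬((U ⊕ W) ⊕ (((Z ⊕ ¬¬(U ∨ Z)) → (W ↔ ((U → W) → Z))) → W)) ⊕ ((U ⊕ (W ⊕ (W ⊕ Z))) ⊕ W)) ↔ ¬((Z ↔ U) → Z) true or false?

U ⊕ W = True ⊕ False = True
U ∨ Z = True ∨ True = True
¬(U ∨ Z) = ¬True = False
¬¬(U ∨ Z) = ¬False = True
Z ⊕ ¬¬(U ∨ Z) = True ⊕ True = False
U → W = True → False = False
(U → W) → Z = False → True = True
W ↔ ((U → W) → Z) = False ↔ True = False
(Z ⊕ ¬¬(U ∨ Z)) → (W ↔ ((U → W) → Z)) = False → False = True
((Z ⊕ ¬¬(U ∨ Z)) → (W ↔ ((U → W) → Z))) → W = True → False = False
(U ⊕ W) ⊕ (((Z ⊕ ¬¬(U ∨ Z)) → (W ↔ ((U → W) → Z))) → W) = True ⊕ False = True
¬((U ⊕ W) ⊕ (((Z ⊕ ¬¬(U ∨ Z)) → (W ↔ ((U → W) → Z))) → W)) = ¬True = False
W ⊕ Z = False ⊕ True = True
W ⊕ (W ⊕ Z) = False ⊕ True = True
U ⊕ (W ⊕ (W ⊕ Z)) = True ⊕ True = False
(U ⊕ (W ⊕ (W ⊕ Z))) ⊕ W = False ⊕ False = False
¬((U ⊕ W) ⊕ (((Z ⊕ ¬¬(U ∨ Z)) → (W ↔ ((U → W) → Z))) → W)) ⊕ ((U ⊕ (W ⊕ (W ⊕ Z))) ⊕ W) = False ⊕ False = False
Z ↔ U = True ↔ True = True
(Z ↔ U) → Z = True → True = True
¬((Z ↔ U) → Z) = ¬True = False
(¬((U ⊕ W) ⊕ (((Z ⊕ ¬¬(U ∨ Z)) → (W ↔ ((U → W) → Z))) → W)) ⊕ ((U ⊕ (W ⊕ (W ⊕ Z))) ⊕ W)) ↔ ¬((Z ↔ U) → Z) = False ↔ False = True

True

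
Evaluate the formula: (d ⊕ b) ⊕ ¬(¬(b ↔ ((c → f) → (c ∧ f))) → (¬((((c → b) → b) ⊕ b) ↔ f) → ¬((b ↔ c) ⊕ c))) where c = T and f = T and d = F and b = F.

F

d ⊕ b = F ⊕ F = F
c → f = T → T = T
c ∧ f = T ∧ T = T
(c → f) → (c ∧ f) = T → T = T
b ↔ ((c → f) → (c ∧ f)) = F ↔ T = F
¬(b ↔ ((c → f) → (c ∧ f))) = ¬F = T
c → b = T → F = F
(c → b) → b = F → F = T
((c → b) → b) ⊕ b = T ⊕ F = T
(((c → b) → b) ⊕ b) ↔ f = T ↔ T = T
¬((((c → b) → b) ⊕ b) ↔ f) = ¬T = F
b ↔ c = F ↔ T = F
(b ↔ c) ⊕ c = F ⊕ T = T
¬((b ↔ c) ⊕ c) = ¬T = F
¬((((c → b) → b) ⊕ b) ↔ f) → ¬((b ↔ c) ⊕ c) = F → F = T
¬(b ↔ ((c → f) → (c ∧ f))) → (¬((((c → b) → b) ⊕ b) ↔ f) → ¬((b ↔ c) ⊕ c)) = T → T = T
¬(¬(b ↔ ((c → f) → (c ∧ f))) → (¬((((c → b) → b) ⊕ b) ↔ f) → ¬((b ↔ c) ⊕ c))) = ¬T = F
(d ⊕ b) ⊕ ¬(¬(b ↔ ((c → f) → (c ∧ f))) → (¬((((c → b) → b) ⊕ b) ↔ f) → ¬((b ↔ c) ⊕ c))) = F ⊕ F = F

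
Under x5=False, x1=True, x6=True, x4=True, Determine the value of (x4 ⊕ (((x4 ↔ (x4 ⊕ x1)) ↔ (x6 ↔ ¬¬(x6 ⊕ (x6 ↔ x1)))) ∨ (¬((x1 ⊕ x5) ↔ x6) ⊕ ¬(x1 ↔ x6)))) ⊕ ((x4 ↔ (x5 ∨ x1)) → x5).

False

x4 ⊕ x1 = True ⊕ True = False
x4 ↔ (x4 ⊕ x1) = True ↔ False = False
x6 ↔ x1 = True ↔ True = True
x6 ⊕ (x6 ↔ x1) = True ⊕ True = False
¬(x6 ⊕ (x6 ↔ x1)) = ¬False = True
¬¬(x6 ⊕ (x6 ↔ x1)) = ¬True = False
x6 ↔ ¬¬(x6 ⊕ (x6 ↔ x1)) = True ↔ False = False
(x4 ↔ (x4 ⊕ x1)) ↔ (x6 ↔ ¬¬(x6 ⊕ (x6 ↔ x1))) = False ↔ False = True
x1 ⊕ x5 = True ⊕ False = True
(x1 ⊕ x5) ↔ x6 = True ↔ True = True
¬((x1 ⊕ x5) ↔ x6) = ¬True = False
x1 ↔ x6 = True ↔ True = True
¬(x1 ↔ x6) = ¬True = False
¬((x1 ⊕ x5) ↔ x6) ⊕ ¬(x1 ↔ x6) = False ⊕ False = False
((x4 ↔ (x4 ⊕ x1)) ↔ (x6 ↔ ¬¬(x6 ⊕ (x6 ↔ x1)))) ∨ (¬((x1 ⊕ x5) ↔ x6) ⊕ ¬(x1 ↔ x6)) = True ∨ False = True
x4 ⊕ (((x4 ↔ (x4 ⊕ x1)) ↔ (x6 ↔ ¬¬(x6 ⊕ (x6 ↔ x1)))) ∨ (¬((x1 ⊕ x5) ↔ x6) ⊕ ¬(x1 ↔ x6))) = True ⊕ True = False
x5 ∨ x1 = False ∨ True = True
x4 ↔ (x5 ∨ x1) = True ↔ True = True
(x4 ↔ (x5 ∨ x1)) → x5 = True → False = False
(x4 ⊕ (((x4 ↔ (x4 ⊕ x1)) ↔ (x6 ↔ ¬¬(x6 ⊕ (x6 ↔ x1)))) ∨ (¬((x1 ⊕ x5) ↔ x6) ⊕ ¬(x1 ↔ x6)))) ⊕ ((x4 ↔ (x5 ∨ x1)) → x5) = False ⊕ False = False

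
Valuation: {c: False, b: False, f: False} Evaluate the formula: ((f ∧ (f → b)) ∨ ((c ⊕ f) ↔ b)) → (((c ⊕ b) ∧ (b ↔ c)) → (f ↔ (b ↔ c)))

Substituting c=False, b=False, f=False:
f → b = False → False = True
f ∧ (f → b) = False ∧ True = False
c ⊕ f = False ⊕ False = False
(c ⊕ f) ↔ b = False ↔ False = True
(f ∧ (f → b)) ∨ ((c ⊕ f) ↔ b) = False ∨ True = True
c ⊕ b = False ⊕ False = False
b ↔ c = False ↔ False = True
(c ⊕ b) ∧ (b ↔ c) = False ∧ True = False
b ↔ c = False ↔ False = True
f ↔ (b ↔ c) = False ↔ True = False
((c ⊕ b) ∧ (b ↔ c)) → (f ↔ (b ↔ c)) = False → False = True
((f ∧ (f → b)) ∨ ((c ⊕ f) ↔ b)) → (((c ⊕ b) ∧ (b ↔ c)) → (f ↔ (b ↔ c))) = True → True = True

True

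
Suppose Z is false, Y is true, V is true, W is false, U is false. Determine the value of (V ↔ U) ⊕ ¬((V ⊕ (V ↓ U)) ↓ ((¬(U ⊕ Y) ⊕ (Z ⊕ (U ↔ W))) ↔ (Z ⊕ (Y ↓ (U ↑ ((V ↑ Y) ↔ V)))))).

V ↔ U = True ↔ False = False
V ↓ U = True ↓ False = False
V ⊕ (V ↓ U) = True ⊕ False = True
U ⊕ Y = False ⊕ True = True
¬(U ⊕ Y) = ¬True = False
U ↔ W = False ↔ False = True
Z ⊕ (U ↔ W) = False ⊕ True = True
¬(U ⊕ Y) ⊕ (Z ⊕ (U ↔ W)) = False ⊕ True = True
V ↑ Y = True ↑ True = False
(V ↑ Y) ↔ V = False ↔ True = False
U ↑ ((V ↑ Y) ↔ V) = False ↑ False = True
Y ↓ (U ↑ ((V ↑ Y) ↔ V)) = True ↓ True = False
Z ⊕ (Y ↓ (U ↑ ((V ↑ Y) ↔ V))) = False ⊕ False = False
(¬(U ⊕ Y) ⊕ (Z ⊕ (U ↔ W))) ↔ (Z ⊕ (Y ↓ (U ↑ ((V ↑ Y) ↔ V)))) = True ↔ False = False
(V ⊕ (V ↓ U)) ↓ ((¬(U ⊕ Y) ⊕ (Z ⊕ (U ↔ W))) ↔ (Z ⊕ (Y ↓ (U ↑ ((V ↑ Y) ↔ V))))) = True ↓ False = False
¬((V ⊕ (V ↓ U)) ↓ ((¬(U ⊕ Y) ⊕ (Z ⊕ (U ↔ W))) ↔ (Z ⊕ (Y ↓ (U ↑ ((V ↑ Y) ↔ V)))))) = ¬False = True
(V ↔ U) ⊕ ¬((V ⊕ (V ↓ U)) ↓ ((¬(U ⊕ Y) ⊕ (Z ⊕ (U ↔ W))) ↔ (Z ⊕ (Y ↓ (U ↑ ((V ↑ Y) ↔ V)))))) = False ⊕ True = True

True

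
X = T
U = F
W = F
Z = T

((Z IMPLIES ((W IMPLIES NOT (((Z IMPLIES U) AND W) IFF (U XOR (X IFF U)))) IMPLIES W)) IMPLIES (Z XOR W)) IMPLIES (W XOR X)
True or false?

T

Z IMPLIES U = T IMPLIES F = F
(Z IMPLIES U) AND W = F AND F = F
X IFF U = T IFF F = F
U XOR (X IFF U) = F XOR F = F
((Z IMPLIES U) AND W) IFF (U XOR (X IFF U)) = F IFF F = T
NOT (((Z IMPLIES U) AND W) IFF (U XOR (X IFF U))) = NOT T = F
W IMPLIES NOT (((Z IMPLIES U) AND W) IFF (U XOR (X IFF U))) = F IMPLIES F = T
(W IMPLIES NOT (((Z IMPLIES U) AND W) IFF (U XOR (X IFF U)))) IMPLIES W = T IMPLIES F = F
Z IMPLIES ((W IMPLIES NOT (((Z IMPLIES U) AND W) IFF (U XOR (X IFF U)))) IMPLIES W) = T IMPLIES F = F
Z XOR W = T XOR F = T
(Z IMPLIES ((W IMPLIES NOT (((Z IMPLIES U) AND W) IFF (U XOR (X IFF U)))) IMPLIES W)) IMPLIES (Z XOR W) = F IMPLIES T = T
W XOR X = F XOR T = T
((Z IMPLIES ((W IMPLIES NOT (((Z IMPLIES U) AND W) IFF (U XOR (X IFF U)))) IMPLIES W)) IMPLIES (Z XOR W)) IMPLIES (W XOR X) = T IMPLIES T = T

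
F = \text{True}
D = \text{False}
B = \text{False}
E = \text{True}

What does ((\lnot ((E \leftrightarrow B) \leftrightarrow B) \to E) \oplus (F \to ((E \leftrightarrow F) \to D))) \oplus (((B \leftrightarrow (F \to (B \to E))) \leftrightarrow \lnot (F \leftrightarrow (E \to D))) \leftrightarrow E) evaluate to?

E \leftrightarrow B = \text{True} \leftrightarrow \text{False} = \text{False}
(E \leftrightarrow B) \leftrightarrow B = \text{False} \leftrightarrow \text{False} = \text{True}
\lnot ((E \leftrightarrow B) \leftrightarrow B) = \lnot \text{True} = \text{False}
\lnot ((E \leftrightarrow B) \leftrightarrow B) \to E = \text{False} \to \text{True} = \text{True}
E \leftrightarrow F = \text{True} \leftrightarrow \text{True} = \text{True}
(E \leftrightarrow F) \to D = \text{True} \to \text{False} = \text{False}
F \to ((E \leftrightarrow F) \to D) = \text{True} \to \text{False} = \text{False}
(\lnot ((E \leftrightarrow B) \leftrightarrow B) \to E) \oplus (F \to ((E \leftrightarrow F) \to D)) = \text{True} \oplus \text{False} = \text{True}
B \to E = \text{False} \to \text{True} = \text{True}
F \to (B \to E) = \text{True} \to \text{True} = \text{True}
B \leftrightarrow (F \to (B \to E)) = \text{False} \leftrightarrow \text{True} = \text{False}
E \to D = \text{True} \to \text{False} = \text{False}
F \leftrightarrow (E \to D) = \text{True} \leftrightarrow \text{False} = \text{False}
\lnot (F \leftrightarrow (E \to D)) = \lnot \text{False} = \text{True}
(B \leftrightarrow (F \to (B \to E))) \leftrightarrow \lnot (F \leftrightarrow (E \to D)) = \text{False} \leftrightarrow \text{True} = \text{False}
((B \leftrightarrow (F \to (B \to E))) \leftrightarrow \lnot (F \leftrightarrow (E \to D))) \leftrightarrow E = \text{False} \leftrightarrow \text{True} = \text{False}
((\lnot ((E \leftrightarrow B) \leftrightarrow B) \to E) \oplus (F \to ((E \leftrightarrow F) \to D))) \oplus (((B \leftrightarrow (F \to (B \to E))) \leftrightarrow \lnot (F \leftrightarrow (E \to D))) \leftrightarrow E) = \text{True} \oplus \text{False} = \text{True}

\text{True}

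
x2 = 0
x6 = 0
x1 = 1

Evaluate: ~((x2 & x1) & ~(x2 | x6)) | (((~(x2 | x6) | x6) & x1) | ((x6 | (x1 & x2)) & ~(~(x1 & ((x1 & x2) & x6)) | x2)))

x2 & x1 = 0 & 1 = 0
x2 | x6 = 0 | 0 = 0
~(x2 | x6) = ~0 = 1
(x2 & x1) & ~(x2 | x6) = 0 & 1 = 0
~((x2 & x1) & ~(x2 | x6)) = ~0 = 1
x2 | x6 = 0 | 0 = 0
~(x2 | x6) = ~0 = 1
~(x2 | x6) | x6 = 1 | 0 = 1
(~(x2 | x6) | x6) & x1 = 1 & 1 = 1
x1 & x2 = 1 & 0 = 0
x6 | (x1 & x2) = 0 | 0 = 0
x1 & x2 = 1 & 0 = 0
(x1 & x2) & x6 = 0 & 0 = 0
x1 & ((x1 & x2) & x6) = 1 & 0 = 0
~(x1 & ((x1 & x2) & x6)) = ~0 = 1
~(x1 & ((x1 & x2) & x6)) | x2 = 1 | 0 = 1
~(~(x1 & ((x1 & x2) & x6)) | x2) = ~1 = 0
(x6 | (x1 & x2)) & ~(~(x1 & ((x1 & x2) & x6)) | x2) = 0 & 0 = 0
((~(x2 | x6) | x6) & x1) | ((x6 | (x1 & x2)) & ~(~(x1 & ((x1 & x2) & x6)) | x2)) = 1 | 0 = 1
~((x2 & x1) & ~(x2 | x6)) | (((~(x2 | x6) | x6) & x1) | ((x6 | (x1 & x2)) & ~(~(x1 & ((x1 & x2) & x6)) | x2))) = 1 | 1 = 1

1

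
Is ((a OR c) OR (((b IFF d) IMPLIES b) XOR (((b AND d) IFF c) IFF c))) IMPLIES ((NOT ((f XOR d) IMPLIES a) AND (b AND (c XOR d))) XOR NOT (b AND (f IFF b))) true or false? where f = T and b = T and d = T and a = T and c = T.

F

Substituting f=T, b=T, d=T, a=T, c=T:
a OR c = T OR T = T
b IFF d = T IFF T = T
(b IFF d) IMPLIES b = T IMPLIES T = T
b AND d = T AND T = T
(b AND d) IFF c = T IFF T = T
((b AND d) IFF c) IFF c = T IFF T = T
((b IFF d) IMPLIES b) XOR (((b AND d) IFF c) IFF c) = T XOR T = F
(a OR c) OR (((b IFF d) IMPLIES b) XOR (((b AND d) IFF c) IFF c)) = T OR F = T
f XOR d = T XOR T = F
(f XOR d) IMPLIES a = F IMPLIES T = T
NOT ((f XOR d) IMPLIES a) = NOT T = F
c XOR d = T XOR T = F
b AND (c XOR d) = T AND F = F
NOT ((f XOR d) IMPLIES a) AND (b AND (c XOR d)) = F AND F = F
f IFF b = T IFF T = T
b AND (f IFF b) = T AND T = T
NOT (b AND (f IFF b)) = NOT T = F
(NOT ((f XOR d) IMPLIES a) AND (b AND (c XOR d))) XOR NOT (b AND (f IFF b)) = F XOR F = F
((a OR c) OR (((b IFF d) IMPLIES b) XOR (((b AND d) IFF c) IFF c))) IMPLIES ((NOT ((f XOR d) IMPLIES a) AND (b AND (c XOR d))) XOR NOT (b AND (f IFF b))) = T IMPLIES F = F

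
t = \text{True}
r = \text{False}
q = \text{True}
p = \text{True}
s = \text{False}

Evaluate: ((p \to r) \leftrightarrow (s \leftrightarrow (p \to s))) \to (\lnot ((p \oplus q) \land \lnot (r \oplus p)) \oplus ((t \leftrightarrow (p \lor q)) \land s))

\text{True}

p \to r = \text{True} \to \text{False} = \text{False}
p \to s = \text{True} \to \text{False} = \text{False}
s \leftrightarrow (p \to s) = \text{False} \leftrightarrow \text{False} = \text{True}
(p \to r) \leftrightarrow (s \leftrightarrow (p \to s)) = \text{False} \leftrightarrow \text{True} = \text{False}
p \oplus q = \text{True} \oplus \text{True} = \text{False}
r \oplus p = \text{False} \oplus \text{True} = \text{True}
\lnot (r \oplus p) = \lnot \text{True} = \text{False}
(p \oplus q) \land \lnot (r \oplus p) = \text{False} \land \text{False} = \text{False}
\lnot ((p \oplus q) \land \lnot (r \oplus p)) = \lnot \text{False} = \text{True}
p \lor q = \text{True} \lor \text{True} = \text{True}
t \leftrightarrow (p \lor q) = \text{True} \leftrightarrow \text{True} = \text{True}
(t \leftrightarrow (p \lor q)) \land s = \text{True} \land \text{False} = \text{False}
\lnot ((p \oplus q) \land \lnot (r \oplus p)) \oplus ((t \leftrightarrow (p \lor q)) \land s) = \text{True} \oplus \text{False} = \text{True}
((p \to r) \leftrightarrow (s \leftrightarrow (p \to s))) \to (\lnot ((p \oplus q) \land \lnot (r \oplus p)) \oplus ((t \leftrightarrow (p \lor q)) \land s)) = \text{False} \to \text{True} = \text{True}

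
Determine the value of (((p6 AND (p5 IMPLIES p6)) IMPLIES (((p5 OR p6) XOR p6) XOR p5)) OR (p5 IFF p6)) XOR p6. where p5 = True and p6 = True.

p5 IMPLIES p6 = True IMPLIES True = True
p6 AND (p5 IMPLIES p6) = True AND True = True
p5 OR p6 = True OR True = True
(p5 OR p6) XOR p6 = True XOR True = False
((p5 OR p6) XOR p6) XOR p5 = False XOR True = True
(p6 AND (p5 IMPLIES p6)) IMPLIES (((p5 OR p6) XOR p6) XOR p5) = True IMPLIES True = True
p5 IFF p6 = True IFF True = True
((p6 AND (p5 IMPLIES p6)) IMPLIES (((p5 OR p6) XOR p6) XOR p5)) OR (p5 IFF p6) = True OR True = True
(((p6 AND (p5 IMPLIES p6)) IMPLIES (((p5 OR p6) XOR p6) XOR p5)) OR (p5 IFF p6)) XOR p6 = True XOR True = False

False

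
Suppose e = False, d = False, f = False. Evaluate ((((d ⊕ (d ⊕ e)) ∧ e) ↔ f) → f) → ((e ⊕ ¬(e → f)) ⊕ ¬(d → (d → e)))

True

Substituting e=False, d=False, f=False:
d ⊕ e = False ⊕ False = False
d ⊕ (d ⊕ e) = False ⊕ False = False
(d ⊕ (d ⊕ e)) ∧ e = False ∧ False = False
((d ⊕ (d ⊕ e)) ∧ e) ↔ f = False ↔ False = True
(((d ⊕ (d ⊕ e)) ∧ e) ↔ f) → f = True → False = False
e → f = False → False = True
¬(e → f) = ¬True = False
e ⊕ ¬(e → f) = False ⊕ False = False
d → e = False → False = True
d → (d → e) = False → True = True
¬(d → (d → e)) = ¬True = False
(e ⊕ ¬(e → f)) ⊕ ¬(d → (d → e)) = False ⊕ False = False
((((d ⊕ (d ⊕ e)) ∧ e) ↔ f) → f) → ((e ⊕ ¬(e → f)) ⊕ ¬(d → (d → e))) = False → False = True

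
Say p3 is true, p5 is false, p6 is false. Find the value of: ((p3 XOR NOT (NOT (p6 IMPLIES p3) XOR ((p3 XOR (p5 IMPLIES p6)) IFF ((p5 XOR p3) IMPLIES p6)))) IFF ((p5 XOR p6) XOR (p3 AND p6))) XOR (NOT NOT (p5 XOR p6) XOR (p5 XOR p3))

True

p6 IMPLIES p3 = False IMPLIES True = True
NOT (p6 IMPLIES p3) = NOT True = False
p5 IMPLIES p6 = False IMPLIES False = True
p3 XOR (p5 IMPLIES p6) = True XOR True = False
p5 XOR p3 = False XOR True = True
(p5 XOR p3) IMPLIES p6 = True IMPLIES False = False
(p3 XOR (p5 IMPLIES p6)) IFF ((p5 XOR p3) IMPLIES p6) = False IFF False = True
NOT (p6 IMPLIES p3) XOR ((p3 XOR (p5 IMPLIES p6)) IFF ((p5 XOR p3) IMPLIES p6)) = False XOR True = True
NOT (NOT (p6 IMPLIES p3) XOR ((p3 XOR (p5 IMPLIES p6)) IFF ((p5 XOR p3) IMPLIES p6))) = NOT True = False
p3 XOR NOT (NOT (p6 IMPLIES p3) XOR ((p3 XOR (p5 IMPLIES p6)) IFF ((p5 XOR p3) IMPLIES p6))) = True XOR False = True
p5 XOR p6 = False XOR False = False
p3 AND p6 = True AND False = False
(p5 XOR p6) XOR (p3 AND p6) = False XOR False = False
(p3 XOR NOT (NOT (p6 IMPLIES p3) XOR ((p3 XOR (p5 IMPLIES p6)) IFF ((p5 XOR p3) IMPLIES p6)))) IFF ((p5 XOR p6) XOR (p3 AND p6)) = True IFF False = False
p5 XOR p6 = False XOR False = False
NOT (p5 XOR p6) = NOT False = True
NOT NOT (p5 XOR p6) = NOT True = False
p5 XOR p3 = False XOR True = True
NOT NOT (p5 XOR p6) XOR (p5 XOR p3) = False XOR True = True
((p3 XOR NOT (NOT (p6 IMPLIES p3) XOR ((p3 XOR (p5 IMPLIES p6)) IFF ((p5 XOR p3) IMPLIES p6)))) IFF ((p5 XOR p6) XOR (p3 AND p6))) XOR (NOT NOT (p5 XOR p6) XOR (p5 XOR p3)) = False XOR True = True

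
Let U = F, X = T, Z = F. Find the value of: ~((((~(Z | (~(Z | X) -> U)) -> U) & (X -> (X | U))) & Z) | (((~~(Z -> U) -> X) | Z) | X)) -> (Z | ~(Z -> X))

Z | X = F | T = T
~(Z | X) = ~T = F
~(Z | X) -> U = F -> F = T
Z | (~(Z | X) -> U) = F | T = T
~(Z | (~(Z | X) -> U)) = ~T = F
~(Z | (~(Z | X) -> U)) -> U = F -> F = T
X | U = T | F = T
X -> (X | U) = T -> T = T
(~(Z | (~(Z | X) -> U)) -> U) & (X -> (X | U)) = T & T = T
((~(Z | (~(Z | X) -> U)) -> U) & (X -> (X | U))) & Z = T & F = F
Z -> U = F -> F = T
~(Z -> U) = ~T = F
~~(Z -> U) = ~F = T
~~(Z -> U) -> X = T -> T = T
(~~(Z -> U) -> X) | Z = T | F = T
((~~(Z -> U) -> X) | Z) | X = T | T = T
(((~(Z | (~(Z | X) -> U)) -> U) & (X -> (X | U))) & Z) | (((~~(Z -> U) -> X) | Z) | X) = F | T = T
~((((~(Z | (~(Z | X) -> U)) -> U) & (X -> (X | U))) & Z) | (((~~(Z -> U) -> X) | Z) | X)) = ~T = F
Z -> X = F -> T = T
~(Z -> X) = ~T = F
Z | ~(Z -> X) = F | F = F
~((((~(Z | (~(Z | X) -> U)) -> U) & (X -> (X | U))) & Z) | (((~~(Z -> U) -> X) | Z) | X)) -> (Z | ~(Z -> X)) = F -> F = T

T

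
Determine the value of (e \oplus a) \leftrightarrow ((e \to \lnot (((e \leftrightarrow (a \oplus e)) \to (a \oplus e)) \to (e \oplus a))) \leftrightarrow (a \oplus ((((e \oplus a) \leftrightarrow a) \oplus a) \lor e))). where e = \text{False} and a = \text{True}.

\text{True}

e \oplus a = \text{False} \oplus \text{True} = \text{True}
a \oplus e = \text{True} \oplus \text{False} = \text{True}
e \leftrightarrow (a \oplus e) = \text{False} \leftrightarrow \text{True} = \text{False}
a \oplus e = \text{True} \oplus \text{False} = \text{True}
(e \leftrightarrow (a \oplus e)) \to (a \oplus e) = \text{False} \to \text{True} = \text{True}
e \oplus a = \text{False} \oplus \text{True} = \text{True}
((e \leftrightarrow (a \oplus e)) \to (a \oplus e)) \to (e \oplus a) = \text{True} \to \text{True} = \text{True}
\lnot (((e \leftrightarrow (a \oplus e)) \to (a \oplus e)) \to (e \oplus a)) = \lnot \text{True} = \text{False}
e \to \lnot (((e \leftrightarrow (a \oplus e)) \to (a \oplus e)) \to (e \oplus a)) = \text{False} \to \text{False} = \text{True}
e \oplus a = \text{False} \oplus \text{True} = \text{True}
(e \oplus a) \leftrightarrow a = \text{True} \leftrightarrow \text{True} = \text{True}
((e \oplus a) \leftrightarrow a) \oplus a = \text{True} \oplus \text{True} = \text{False}
(((e \oplus a) \leftrightarrow a) \oplus a) \lor e = \text{False} \lor \text{False} = \text{False}
a \oplus ((((e \oplus a) \leftrightarrow a) \oplus a) \lor e) = \text{True} \oplus \text{False} = \text{True}
(e \to \lnot (((e \leftrightarrow (a \oplus e)) \to (a \oplus e)) \to (e \oplus a))) \leftrightarrow (a \oplus ((((e \oplus a) \leftrightarrow a) \oplus a) \lor e)) = \text{True} \leftrightarrow \text{True} = \text{True}
(e \oplus a) \leftrightarrow ((e \to \lnot (((e \leftrightarrow (a \oplus e)) \to (a \oplus e)) \to (e \oplus a))) \leftrightarrow (a \oplus ((((e \oplus a) \leftrightarrow a) \oplus a) \lor e))) = \text{True} \leftrightarrow \text{True} = \text{True}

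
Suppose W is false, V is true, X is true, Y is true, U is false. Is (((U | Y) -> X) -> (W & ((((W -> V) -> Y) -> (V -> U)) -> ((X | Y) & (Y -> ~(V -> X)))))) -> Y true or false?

U | Y = False | True = True
(U | Y) -> X = True -> True = True
W -> V = False -> True = True
(W -> V) -> Y = True -> True = True
V -> U = True -> False = False
((W -> V) -> Y) -> (V -> U) = True -> False = False
X | Y = True | True = True
V -> X = True -> True = True
~(V -> X) = ~True = False
Y -> ~(V -> X) = True -> False = False
(X | Y) & (Y -> ~(V -> X)) = True & False = False
(((W -> V) -> Y) -> (V -> U)) -> ((X | Y) & (Y -> ~(V -> X))) = False -> False = True
W & ((((W -> V) -> Y) -> (V -> U)) -> ((X | Y) & (Y -> ~(V -> X)))) = False & True = False
((U | Y) -> X) -> (W & ((((W -> V) -> Y) -> (V -> U)) -> ((X | Y) & (Y -> ~(V -> X))))) = True -> False = False
(((U | Y) -> X) -> (W & ((((W -> V) -> Y) -> (V -> U)) -> ((X | Y) & (Y -> ~(V -> X)))))) -> Y = False -> True = True

True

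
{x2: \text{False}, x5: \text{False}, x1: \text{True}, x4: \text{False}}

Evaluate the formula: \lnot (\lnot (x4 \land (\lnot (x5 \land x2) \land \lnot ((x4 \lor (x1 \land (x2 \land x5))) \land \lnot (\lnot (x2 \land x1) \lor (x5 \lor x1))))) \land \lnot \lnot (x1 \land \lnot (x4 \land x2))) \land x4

\text{False}

Substituting x2=\text{False}, x5=\text{False}, x1=\text{True}, x4=\text{False}:
x5 \land x2 = \text{False} \land \text{False} = \text{False}
\lnot (x5 \land x2) = \lnot \text{False} = \text{True}
x2 \land x5 = \text{False} \land \text{False} = \text{False}
x1 \land (x2 \land x5) = \text{True} \land \text{False} = \text{False}
x4 \lor (x1 \land (x2 \land x5)) = \text{False} \lor \text{False} = \text{False}
x2 \land x1 = \text{False} \land \text{True} = \text{False}
\lnot (x2 \land x1) = \lnot \text{False} = \text{True}
x5 \lor x1 = \text{False} \lor \text{True} = \text{True}
\lnot (x2 \land x1) \lor (x5 \lor x1) = \text{True} \lor \text{True} = \text{True}
\lnot (\lnot (x2 \land x1) \lor (x5 \lor x1)) = \lnot \text{True} = \text{False}
(x4 \lor (x1 \land (x2 \land x5))) \land \lnot (\lnot (x2 \land x1) \lor (x5 \lor x1)) = \text{False} \land \text{False} = \text{False}
\lnot ((x4 \lor (x1 \land (x2 \land x5))) \land \lnot (\lnot (x2 \land x1) \lor (x5 \lor x1))) = \lnot \text{False} = \text{True}
\lnot (x5 \land x2) \land \lnot ((x4 \lor (x1 \land (x2 \land x5))) \land \lnot (\lnot (x2 \land x1) \lor (x5 \lor x1))) = \text{True} \land \text{True} = \text{True}
x4 \land (\lnot (x5 \land x2) \land \lnot ((x4 \lor (x1 \land (x2 \land x5))) \land \lnot (\lnot (x2 \land x1) \lor (x5 \lor x1)))) = \text{False} \land \text{True} = \text{False}
\lnot (x4 \land (\lnot (x5 \land x2) \land \lnot ((x4 \lor (x1 \land (x2 \land x5))) \land \lnot (\lnot (x2 \land x1) \lor (x5 \lor x1))))) = \lnot \text{False} = \text{True}
x4 \land x2 = \text{False} \land \text{False} = \text{False}
\lnot (x4 \land x2) = \lnot \text{False} = \text{True}
x1 \land \lnot (x4 \land x2) = \text{True} \land \text{True} = \text{True}
\lnot (x1 \land \lnot (x4 \land x2)) = \lnot \text{True} = \text{False}
\lnot \lnot (x1 \land \lnot (x4 \land x2)) = \lnot \text{False} = \text{True}
\lnot (x4 \land (\lnot (x5 \land x2) \land \lnot ((x4 \lor (x1 \land (x2 \land x5))) \land \lnot (\lnot (x2 \land x1) \lor (x5 \lor x1))))) \land \lnot \lnot (x1 \land \lnot (x4 \land x2)) = \text{True} \land \text{True} = \text{True}
\lnot (\lnot (x4 \land (\lnot (x5 \land x2) \land \lnot ((x4 \lor (x1 \land (x2 \land x5))) \land \lnot (\lnot (x2 \land x1) \lor (x5 \lor x1))))) \land \lnot \lnot (x1 \land \lnot (x4 \land x2))) = \lnot \text{True} = \text{False}
\lnot (\lnot (x4 \land (\lnot (x5 \land x2) \land \lnot ((x4 \lor (x1 \land (x2 \land x5))) \land \lnot (\lnot (x2 \land x1) \lor (x5 \lor x1))))) \land \lnot \lnot (x1 \land \lnot (x4 \land x2))) \land x4 = \text{False} \land \text{False} = \text{False}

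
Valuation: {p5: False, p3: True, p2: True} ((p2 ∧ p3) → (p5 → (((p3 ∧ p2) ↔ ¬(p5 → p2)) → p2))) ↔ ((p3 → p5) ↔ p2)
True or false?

False

p2 ∧ p3 = True ∧ True = True
p3 ∧ p2 = True ∧ True = True
p5 → p2 = False → True = True
¬(p5 → p2) = ¬True = False
(p3 ∧ p2) ↔ ¬(p5 → p2) = True ↔ False = False
((p3 ∧ p2) ↔ ¬(p5 → p2)) → p2 = False → True = True
p5 → (((p3 ∧ p2) ↔ ¬(p5 → p2)) → p2) = False → True = True
(p2 ∧ p3) → (p5 → (((p3 ∧ p2) ↔ ¬(p5 → p2)) → p2)) = True → True = True
p3 → p5 = True → False = False
(p3 → p5) ↔ p2 = False ↔ True = False
((p2 ∧ p3) → (p5 → (((p3 ∧ p2) ↔ ¬(p5 → p2)) → p2))) ↔ ((p3 → p5) ↔ p2) = True ↔ False = False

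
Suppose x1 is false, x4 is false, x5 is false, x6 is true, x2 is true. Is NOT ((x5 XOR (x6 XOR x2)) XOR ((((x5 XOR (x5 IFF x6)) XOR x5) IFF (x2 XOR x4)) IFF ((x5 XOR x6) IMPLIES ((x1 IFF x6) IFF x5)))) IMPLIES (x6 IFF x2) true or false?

true

Substituting x1=false, x4=false, x5=false, x6=true, x2=true:
x6 XOR x2 = true XOR true = false
x5 XOR (x6 XOR x2) = false XOR false = false
x5 IFF x6 = false IFF true = false
x5 XOR (x5 IFF x6) = false XOR false = false
(x5 XOR (x5 IFF x6)) XOR x5 = false XOR false = false
x2 XOR x4 = true XOR false = true
((x5 XOR (x5 IFF x6)) XOR x5) IFF (x2 XOR x4) = false IFF true = false
x5 XOR x6 = false XOR true = true
x1 IFF x6 = false IFF true = false
(x1 IFF x6) IFF x5 = false IFF false = true
(x5 XOR x6) IMPLIES ((x1 IFF x6) IFF x5) = true IMPLIES true = true
(((x5 XOR (x5 IFF x6)) XOR x5) IFF (x2 XOR x4)) IFF ((x5 XOR x6) IMPLIES ((x1 IFF x6) IFF x5)) = false IFF true = false
(x5 XOR (x6 XOR x2)) XOR ((((x5 XOR (x5 IFF x6)) XOR x5) IFF (x2 XOR x4)) IFF ((x5 XOR x6) IMPLIES ((x1 IFF x6) IFF x5))) = false XOR false = false
NOT ((x5 XOR (x6 XOR x2)) XOR ((((x5 XOR (x5 IFF x6)) XOR x5) IFF (x2 XOR x4)) IFF ((x5 XOR x6) IMPLIES ((x1 IFF x6) IFF x5)))) = NOT false = true
x6 IFF x2 = true IFF true = true
NOT ((x5 XOR (x6 XOR x2)) XOR ((((x5 XOR (x5 IFF x6)) XOR x5) IFF (x2 XOR x4)) IFF ((x5 XOR x6) IMPLIES ((x1 IFF x6) IFF x5)))) IMPLIES (x6 IFF x2) = true IMPLIES true = true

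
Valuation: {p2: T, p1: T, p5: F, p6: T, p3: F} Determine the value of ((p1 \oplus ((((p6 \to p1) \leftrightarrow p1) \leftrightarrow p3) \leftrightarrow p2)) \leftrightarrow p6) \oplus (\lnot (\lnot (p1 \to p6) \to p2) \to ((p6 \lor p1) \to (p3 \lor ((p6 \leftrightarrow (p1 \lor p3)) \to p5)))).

F

p6 \to p1 = T \to T = T
(p6 \to p1) \leftrightarrow p1 = T \leftrightarrow T = T
((p6 \to p1) \leftrightarrow p1) \leftrightarrow p3 = T \leftrightarrow F = F
(((p6 \to p1) \leftrightarrow p1) \leftrightarrow p3) \leftrightarrow p2 = F \leftrightarrow T = F
p1 \oplus ((((p6 \to p1) \leftrightarrow p1) \leftrightarrow p3) \leftrightarrow p2) = T \oplus F = T
(p1 \oplus ((((p6 \to p1) \leftrightarrow p1) \leftrightarrow p3) \leftrightarrow p2)) \leftrightarrow p6 = T \leftrightarrow T = T
p1 \to p6 = T \to T = T
\lnot (p1 \to p6) = \lnot T = F
\lnot (p1 \to p6) \to p2 = F \to T = T
\lnot (\lnot (p1 \to p6) \to p2) = \lnot T = F
p6 \lor p1 = T \lor T = T
p1 \lor p3 = T \lor F = T
p6 \leftrightarrow (p1 \lor p3) = T \leftrightarrow T = T
(p6 \leftrightarrow (p1 \lor p3)) \to p5 = T \to F = F
p3 \lor ((p6 \leftrightarrow (p1 \lor p3)) \to p5) = F \lor F = F
(p6 \lor p1) \to (p3 \lor ((p6 \leftrightarrow (p1 \lor p3)) \to p5)) = T \to F = F
\lnot (\lnot (p1 \to p6) \to p2) \to ((p6 \lor p1) \to (p3 \lor ((p6 \leftrightarrow (p1 \lor p3)) \to p5))) = F \to F = T
((p1 \oplus ((((p6 \to p1) \leftrightarrow p1) \leftrightarrow p3) \leftrightarrow p2)) \leftrightarrow p6) \oplus (\lnot (\lnot (p1 \to p6) \to p2) \to ((p6 \lor p1) \to (p3 \lor ((p6 \leftrightarrow (p1 \lor p3)) \to p5)))) = T \oplus T = F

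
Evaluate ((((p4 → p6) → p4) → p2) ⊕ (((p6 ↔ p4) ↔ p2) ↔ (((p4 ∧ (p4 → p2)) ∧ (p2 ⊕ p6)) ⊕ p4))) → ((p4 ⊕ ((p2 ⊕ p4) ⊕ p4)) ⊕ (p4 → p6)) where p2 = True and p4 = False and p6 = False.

p4 → p6 = False → False = True
(p4 → p6) → p4 = True → False = False
((p4 → p6) → p4) → p2 = False → True = True
p6 ↔ p4 = False ↔ False = True
(p6 ↔ p4) ↔ p2 = True ↔ True = True
p4 → p2 = False → True = True
p4 ∧ (p4 → p2) = False ∧ True = False
p2 ⊕ p6 = True ⊕ False = True
(p4 ∧ (p4 → p2)) ∧ (p2 ⊕ p6) = False ∧ True = False
((p4 ∧ (p4 → p2)) ∧ (p2 ⊕ p6)) ⊕ p4 = False ⊕ False = False
((p6 ↔ p4) ↔ p2) ↔ (((p4 ∧ (p4 → p2)) ∧ (p2 ⊕ p6)) ⊕ p4) = True ↔ False = False
(((p4 → p6) → p4) → p2) ⊕ (((p6 ↔ p4) ↔ p2) ↔ (((p4 ∧ (p4 → p2)) ∧ (p2 ⊕ p6)) ⊕ p4)) = True ⊕ False = True
p2 ⊕ p4 = True ⊕ False = True
(p2 ⊕ p4) ⊕ p4 = True ⊕ False = True
p4 ⊕ ((p2 ⊕ p4) ⊕ p4) = False ⊕ True = True
p4 → p6 = False → False = True
(p4 ⊕ ((p2 ⊕ p4) ⊕ p4)) ⊕ (p4 → p6) = True ⊕ True = False
((((p4 → p6) → p4) → p2) ⊕ (((p6 ↔ p4) ↔ p2) ↔ (((p4 ∧ (p4 → p2)) ∧ (p2 ⊕ p6)) ⊕ p4))) → ((p4 ⊕ ((p2 ⊕ p4) ⊕ p4)) ⊕ (p4 → p6)) = True → False = False

False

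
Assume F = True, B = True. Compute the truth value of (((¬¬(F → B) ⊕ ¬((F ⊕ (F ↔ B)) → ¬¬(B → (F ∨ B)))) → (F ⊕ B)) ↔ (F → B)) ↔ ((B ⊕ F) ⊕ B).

F → B = True → True = True
¬(F → B) = ¬True = False
¬¬(F → B) = ¬False = True
F ↔ B = True ↔ True = True
F ⊕ (F ↔ B) = True ⊕ True = False
F ∨ B = True ∨ True = True
B → (F ∨ B) = True → True = True
¬(B → (F ∨ B)) = ¬True = False
¬¬(B → (F ∨ B)) = ¬False = True
(F ⊕ (F ↔ B)) → ¬¬(B → (F ∨ B)) = False → True = True
¬((F ⊕ (F ↔ B)) → ¬¬(B → (F ∨ B))) = ¬True = False
¬¬(F → B) ⊕ ¬((F ⊕ (F ↔ B)) → ¬¬(B → (F ∨ B))) = True ⊕ False = True
F ⊕ B = True ⊕ True = False
(¬¬(F → B) ⊕ ¬((F ⊕ (F ↔ B)) → ¬¬(B → (F ∨ B)))) → (F ⊕ B) = True → False = False
F → B = True → True = True
((¬¬(F → B) ⊕ ¬((F ⊕ (F ↔ B)) → ¬¬(B → (F ∨ B)))) → (F ⊕ B)) ↔ (F → B) = False ↔ True = False
B ⊕ F = True ⊕ True = False
(B ⊕ F) ⊕ B = False ⊕ True = True
(((¬¬(F → B) ⊕ ¬((F ⊕ (F ↔ B)) → ¬¬(B → (F ∨ B)))) → (F ⊕ B)) ↔ (F → B)) ↔ ((B ⊕ F) ⊕ B) = False ↔ True = False

False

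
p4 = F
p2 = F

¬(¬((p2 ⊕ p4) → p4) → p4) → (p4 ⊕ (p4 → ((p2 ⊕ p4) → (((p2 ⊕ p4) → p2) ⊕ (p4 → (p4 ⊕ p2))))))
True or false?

T

p2 ⊕ p4 = F ⊕ F = F
(p2 ⊕ p4) → p4 = F → F = T
¬((p2 ⊕ p4) → p4) = ¬T = F
¬((p2 ⊕ p4) → p4) → p4 = F → F = T
¬(¬((p2 ⊕ p4) → p4) → p4) = ¬T = F
p2 ⊕ p4 = F ⊕ F = F
p2 ⊕ p4 = F ⊕ F = F
(p2 ⊕ p4) → p2 = F → F = T
p4 ⊕ p2 = F ⊕ F = F
p4 → (p4 ⊕ p2) = F → F = T
((p2 ⊕ p4) → p2) ⊕ (p4 → (p4 ⊕ p2)) = T ⊕ T = F
(p2 ⊕ p4) → (((p2 ⊕ p4) → p2) ⊕ (p4 → (p4 ⊕ p2))) = F → F = T
p4 → ((p2 ⊕ p4) → (((p2 ⊕ p4) → p2) ⊕ (p4 → (p4 ⊕ p2)))) = F → T = T
p4 ⊕ (p4 → ((p2 ⊕ p4) → (((p2 ⊕ p4) → p2) ⊕ (p4 → (p4 ⊕ p2))))) = F ⊕ T = T
¬(¬((p2 ⊕ p4) → p4) → p4) → (p4 ⊕ (p4 → ((p2 ⊕ p4) → (((p2 ⊕ p4) → p2) ⊕ (p4 → (p4 ⊕ p2)))))) = F → T = T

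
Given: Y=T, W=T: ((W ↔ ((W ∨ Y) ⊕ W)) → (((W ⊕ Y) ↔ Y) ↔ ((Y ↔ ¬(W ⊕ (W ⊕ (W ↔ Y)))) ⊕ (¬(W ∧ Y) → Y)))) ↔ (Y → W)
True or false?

T

W ∨ Y = T ∨ T = T
(W ∨ Y) ⊕ W = T ⊕ T = F
W ↔ ((W ∨ Y) ⊕ W) = T ↔ F = F
W ⊕ Y = T ⊕ T = F
(W ⊕ Y) ↔ Y = F ↔ T = F
W ↔ Y = T ↔ T = T
W ⊕ (W ↔ Y) = T ⊕ T = F
W ⊕ (W ⊕ (W ↔ Y)) = T ⊕ F = T
¬(W ⊕ (W ⊕ (W ↔ Y))) = ¬T = F
Y ↔ ¬(W ⊕ (W ⊕ (W ↔ Y))) = T ↔ F = F
W ∧ Y = T ∧ T = T
¬(W ∧ Y) = ¬T = F
¬(W ∧ Y) → Y = F → T = T
(Y ↔ ¬(W ⊕ (W ⊕ (W ↔ Y)))) ⊕ (¬(W ∧ Y) → Y) = F ⊕ T = T
((W ⊕ Y) ↔ Y) ↔ ((Y ↔ ¬(W ⊕ (W ⊕ (W ↔ Y)))) ⊕ (¬(W ∧ Y) → Y)) = F ↔ T = F
(W ↔ ((W ∨ Y) ⊕ W)) → (((W ⊕ Y) ↔ Y) ↔ ((Y ↔ ¬(W ⊕ (W ⊕ (W ↔ Y)))) ⊕ (¬(W ∧ Y) → Y))) = F → F = T
Y → W = T → T = T
((W ↔ ((W ∨ Y) ⊕ W)) → (((W ⊕ Y) ↔ Y) ↔ ((Y ↔ ¬(W ⊕ (W ⊕ (W ↔ Y)))) ⊕ (¬(W ∧ Y) → Y)))) ↔ (Y → W) = T ↔ T = T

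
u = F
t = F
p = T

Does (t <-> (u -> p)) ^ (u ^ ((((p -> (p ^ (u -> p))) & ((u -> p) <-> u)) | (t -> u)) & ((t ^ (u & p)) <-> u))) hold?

T

Substituting u=F, t=F, p=T:
u -> p = F -> T = T
t <-> (u -> p) = F <-> T = F
u -> p = F -> T = T
p ^ (u -> p) = T ^ T = F
p -> (p ^ (u -> p)) = T -> F = F
u -> p = F -> T = T
(u -> p) <-> u = T <-> F = F
(p -> (p ^ (u -> p))) & ((u -> p) <-> u) = F & F = F
t -> u = F -> F = T
((p -> (p ^ (u -> p))) & ((u -> p) <-> u)) | (t -> u) = F | T = T
u & p = F & T = F
t ^ (u & p) = F ^ F = F
(t ^ (u & p)) <-> u = F <-> F = T
(((p -> (p ^ (u -> p))) & ((u -> p) <-> u)) | (t -> u)) & ((t ^ (u & p)) <-> u) = T & T = T
u ^ ((((p -> (p ^ (u -> p))) & ((u -> p) <-> u)) | (t -> u)) & ((t ^ (u & p)) <-> u)) = F ^ T = T
(t <-> (u -> p)) ^ (u ^ ((((p -> (p ^ (u -> p))) & ((u -> p) <-> u)) | (t -> u)) & ((t ^ (u & p)) <-> u))) = F ^ T = T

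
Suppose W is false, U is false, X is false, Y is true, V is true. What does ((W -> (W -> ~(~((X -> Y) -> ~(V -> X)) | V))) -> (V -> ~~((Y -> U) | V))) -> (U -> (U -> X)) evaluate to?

T

X -> Y = F -> T = T
V -> X = T -> F = F
~(V -> X) = ~F = T
(X -> Y) -> ~(V -> X) = T -> T = T
~((X -> Y) -> ~(V -> X)) = ~T = F
~((X -> Y) -> ~(V -> X)) | V = F | T = T
~(~((X -> Y) -> ~(V -> X)) | V) = ~T = F
W -> ~(~((X -> Y) -> ~(V -> X)) | V) = F -> F = T
W -> (W -> ~(~((X -> Y) -> ~(V -> X)) | V)) = F -> T = T
Y -> U = T -> F = F
(Y -> U) | V = F | T = T
~((Y -> U) | V) = ~T = F
~~((Y -> U) | V) = ~F = T
V -> ~~((Y -> U) | V) = T -> T = T
(W -> (W -> ~(~((X -> Y) -> ~(V -> X)) | V))) -> (V -> ~~((Y -> U) | V)) = T -> T = T
U -> X = F -> F = T
U -> (U -> X) = F -> T = T
((W -> (W -> ~(~((X -> Y) -> ~(V -> X)) | V))) -> (V -> ~~((Y -> U) | V))) -> (U -> (U -> X)) = T -> T = T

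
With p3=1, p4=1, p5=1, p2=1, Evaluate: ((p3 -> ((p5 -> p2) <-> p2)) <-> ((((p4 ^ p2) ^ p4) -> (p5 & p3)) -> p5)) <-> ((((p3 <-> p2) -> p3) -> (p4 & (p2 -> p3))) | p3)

1

p5 -> p2 = 1 -> 1 = 1
(p5 -> p2) <-> p2 = 1 <-> 1 = 1
p3 -> ((p5 -> p2) <-> p2) = 1 -> 1 = 1
p4 ^ p2 = 1 ^ 1 = 0
(p4 ^ p2) ^ p4 = 0 ^ 1 = 1
p5 & p3 = 1 & 1 = 1
((p4 ^ p2) ^ p4) -> (p5 & p3) = 1 -> 1 = 1
(((p4 ^ p2) ^ p4) -> (p5 & p3)) -> p5 = 1 -> 1 = 1
(p3 -> ((p5 -> p2) <-> p2)) <-> ((((p4 ^ p2) ^ p4) -> (p5 & p3)) -> p5) = 1 <-> 1 = 1
p3 <-> p2 = 1 <-> 1 = 1
(p3 <-> p2) -> p3 = 1 -> 1 = 1
p2 -> p3 = 1 -> 1 = 1
p4 & (p2 -> p3) = 1 & 1 = 1
((p3 <-> p2) -> p3) -> (p4 & (p2 -> p3)) = 1 -> 1 = 1
(((p3 <-> p2) -> p3) -> (p4 & (p2 -> p3))) | p3 = 1 | 1 = 1
((p3 -> ((p5 -> p2) <-> p2)) <-> ((((p4 ^ p2) ^ p4) -> (p5 & p3)) -> p5)) <-> ((((p3 <-> p2) -> p3) -> (p4 & (p2 -> p3))) | p3) = 1 <-> 1 = 1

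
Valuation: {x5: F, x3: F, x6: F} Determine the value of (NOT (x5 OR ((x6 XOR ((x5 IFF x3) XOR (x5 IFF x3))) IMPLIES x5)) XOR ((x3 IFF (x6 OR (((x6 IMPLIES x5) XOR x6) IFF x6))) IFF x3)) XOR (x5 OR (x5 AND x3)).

x5 IFF x3 = F IFF F = T
x5 IFF x3 = F IFF F = T
(x5 IFF x3) XOR (x5 IFF x3) = T XOR T = F
x6 XOR ((x5 IFF x3) XOR (x5 IFF x3)) = F XOR F = F
(x6 XOR ((x5 IFF x3) XOR (x5 IFF x3))) IMPLIES x5 = F IMPLIES F = T
x5 OR ((x6 XOR ((x5 IFF x3) XOR (x5 IFF x3))) IMPLIES x5) = F OR T = T
NOT (x5 OR ((x6 XOR ((x5 IFF x3) XOR (x5 IFF x3))) IMPLIES x5)) = NOT T = F
x6 IMPLIES x5 = F IMPLIES F = T
(x6 IMPLIES x5) XOR x6 = T XOR F = T
((x6 IMPLIES x5) XOR x6) IFF x6 = T IFF F = F
x6 OR (((x6 IMPLIES x5) XOR x6) IFF x6) = F OR F = F
x3 IFF (x6 OR (((x6 IMPLIES x5) XOR x6) IFF x6)) = F IFF F = T
(x3 IFF (x6 OR (((x6 IMPLIES x5) XOR x6) IFF x6))) IFF x3 = T IFF F = F
NOT (x5 OR ((x6 XOR ((x5 IFF x3) XOR (x5 IFF x3))) IMPLIES x5)) XOR ((x3 IFF (x6 OR (((x6 IMPLIES x5) XOR x6) IFF x6))) IFF x3) = F XOR F = F
x5 AND x3 = F AND F = F
x5 OR (x5 AND x3) = F OR F = F
(NOT (x5 OR ((x6 XOR ((x5 IFF x3) XOR (x5 IFF x3))) IMPLIES x5)) XOR ((x3 IFF (x6 OR (((x6 IMPLIES x5) XOR x6) IFF x6))) IFF x3)) XOR (x5 OR (x5 AND x3)) = F XOR F = F

F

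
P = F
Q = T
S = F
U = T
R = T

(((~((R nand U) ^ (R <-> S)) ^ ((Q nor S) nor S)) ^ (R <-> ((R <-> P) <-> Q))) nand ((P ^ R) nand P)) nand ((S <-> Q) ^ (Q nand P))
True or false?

Substituting P=F, Q=T, S=F, U=T, R=T:
R nand U = T nand T = F
R <-> S = T <-> F = F
(R nand U) ^ (R <-> S) = F ^ F = F
~((R nand U) ^ (R <-> S)) = ~F = T
Q nor S = T nor F = F
(Q nor S) nor S = F nor F = T
~((R nand U) ^ (R <-> S)) ^ ((Q nor S) nor S) = T ^ T = F
R <-> P = T <-> F = F
(R <-> P) <-> Q = F <-> T = F
R <-> ((R <-> P) <-> Q) = T <-> F = F
(~((R nand U) ^ (R <-> S)) ^ ((Q nor S) nor S)) ^ (R <-> ((R <-> P) <-> Q)) = F ^ F = F
P ^ R = F ^ T = T
(P ^ R) nand P = T nand F = T
((~((R nand U) ^ (R <-> S)) ^ ((Q nor S) nor S)) ^ (R <-> ((R <-> P) <-> Q))) nand ((P ^ R) nand P) = F nand T = T
S <-> Q = F <-> T = F
Q nand P = T nand F = T
(S <-> Q) ^ (Q nand P) = F ^ T = T
(((~((R nand U) ^ (R <-> S)) ^ ((Q nor S) nor S)) ^ (R <-> ((R <-> P) <-> Q))) nand ((P ^ R) nand P)) nand ((S <-> Q) ^ (Q nand P)) = T nand T = F

F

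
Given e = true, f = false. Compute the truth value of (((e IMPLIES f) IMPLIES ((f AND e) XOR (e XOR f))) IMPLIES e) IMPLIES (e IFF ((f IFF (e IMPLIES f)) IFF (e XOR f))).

true

e IMPLIES f = true IMPLIES false = false
f AND e = false AND true = false
e XOR f = true XOR false = true
(f AND e) XOR (e XOR f) = false XOR true = true
(e IMPLIES f) IMPLIES ((f AND e) XOR (e XOR f)) = false IMPLIES true = true
((e IMPLIES f) IMPLIES ((f AND e) XOR (e XOR f))) IMPLIES e = true IMPLIES true = true
e IMPLIES f = true IMPLIES false = false
f IFF (e IMPLIES f) = false IFF false = true
e XOR f = true XOR false = true
(f IFF (e IMPLIES f)) IFF (e XOR f) = true IFF true = true
e IFF ((f IFF (e IMPLIES f)) IFF (e XOR f)) = true IFF true = true
(((e IMPLIES f) IMPLIES ((f AND e) XOR (e XOR f))) IMPLIES e) IMPLIES (e IFF ((f IFF (e IMPLIES f)) IFF (e XOR f))) = true IMPLIES true = true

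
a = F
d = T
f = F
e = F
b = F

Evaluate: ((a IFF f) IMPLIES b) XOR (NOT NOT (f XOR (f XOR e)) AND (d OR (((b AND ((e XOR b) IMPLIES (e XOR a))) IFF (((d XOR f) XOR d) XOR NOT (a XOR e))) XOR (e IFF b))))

a IFF f = F IFF F = T
(a IFF f) IMPLIES b = T IMPLIES F = F
f XOR e = F XOR F = F
f XOR (f XOR e) = F XOR F = F
NOT (f XOR (f XOR e)) = NOT F = T
NOT NOT (f XOR (f XOR e)) = NOT T = F
e XOR b = F XOR F = F
e XOR a = F XOR F = F
(e XOR b) IMPLIES (e XOR a) = F IMPLIES F = T
b AND ((e XOR b) IMPLIES (e XOR a)) = F AND T = F
d XOR f = T XOR F = T
(d XOR f) XOR d = T XOR T = F
a XOR e = F XOR F = F
NOT (a XOR e) = NOT F = T
((d XOR f) XOR d) XOR NOT (a XOR e) = F XOR T = T
(b AND ((e XOR b) IMPLIES (e XOR a))) IFF (((d XOR f) XOR d) XOR NOT (a XOR e)) = F IFF T = F
e IFF b = F IFF F = T
((b AND ((e XOR b) IMPLIES (e XOR a))) IFF (((d XOR f) XOR d) XOR NOT (a XOR e))) XOR (e IFF b) = F XOR T = T
d OR (((b AND ((e XOR b) IMPLIES (e XOR a))) IFF (((d XOR f) XOR d) XOR NOT (a XOR e))) XOR (e IFF b)) = T OR T = T
NOT NOT (f XOR (f XOR e)) AND (d OR (((b AND ((e XOR b) IMPLIES (e XOR a))) IFF (((d XOR f) XOR d) XOR NOT (a XOR e))) XOR (e IFF b))) = F AND T = F
((a IFF f) IMPLIES b) XOR (NOT NOT (f XOR (f XOR e)) AND (d OR (((b AND ((e XOR b) IMPLIES (e XOR a))) IFF (((d XOR f) XOR d) XOR NOT (a XOR e))) XOR (e IFF b)))) = F XOR F = F

F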